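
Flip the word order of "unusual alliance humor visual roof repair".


Original: "unusual alliance humor visual roof repair"
Words (1..n): unusual | alliance | humor | visual | roof | repair
Reversed (n..1): repair | roof | visual | humor | alliance | unusual
Result = "repair roof visual humor alliance unusual"


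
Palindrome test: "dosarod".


Word: "dosarod"
Reversed: "dorasod"
Forward == Backward? dosarod != dorasod
Palindrome = No


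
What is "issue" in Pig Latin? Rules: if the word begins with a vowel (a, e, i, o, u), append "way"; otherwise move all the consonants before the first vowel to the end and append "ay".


Word: "issue"
Starts with vowel → add 'way'
Pig Latin = "issueway"


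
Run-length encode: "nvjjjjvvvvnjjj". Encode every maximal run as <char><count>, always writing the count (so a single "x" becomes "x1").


String: "nvjjjjvvvvnjjj"
Scanning for consecutive runs:
  'n' x 1
  'v' x 1
  'j' x 4
  'v' x 4
  'n' x 1
  'j' x 3
RLE = "n1v1j4v4n1j3"


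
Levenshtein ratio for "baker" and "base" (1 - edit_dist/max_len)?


Word 1: "baker" (length 5)
Word 2: "base" (length 4)
One optimal edit sequence:
  1. keep 'b'
  2. keep 'a'
  3. substitute 'k' -> 's'  (+1)
  4. keep 'e'
  5. delete 'r'  (+1)
Edit distance = 2
Max length = max(5, 4) = 5
Similarity = 1 - 2/5
= 0.6000


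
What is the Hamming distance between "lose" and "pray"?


Comparing character by character (same length = 4):
  Pos 0: 'l' vs 'p' !=
  Pos 1: 'o' vs 'r' !=
  Pos 2: 's' vs 'a' !=
  Pos 3: 'e' vs 'y' !=
Hamming distance = 4


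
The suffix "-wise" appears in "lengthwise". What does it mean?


Suffix: -wise
As in: lengthwise -> length + -wise
Meaning = in the manner of


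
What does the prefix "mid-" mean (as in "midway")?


Prefix: mid-
Example: midway (mid- + way)
Meaning = middle


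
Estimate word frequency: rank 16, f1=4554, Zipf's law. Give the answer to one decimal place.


Zipf's law: f(r) = f(1) / r
f(1) = 4554
f(16) = 4554 / 16
= 284.6 occurrences


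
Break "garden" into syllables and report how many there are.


Word: "garden"
Syllable breakdown: gar · den
Counting: 2 parts
= 2 syllables


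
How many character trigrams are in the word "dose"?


Word: "dose" (length 4)
Number of 3-grams = length - 3 + 1 = 4 - 3 + 1
= 2


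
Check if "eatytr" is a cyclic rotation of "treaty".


Word: "treaty", Candidate: "eatytr"
Method: check if candidate is substring of word+word
"treatytreaty" contains "eatytr"? Yes
Is rotation = Yes


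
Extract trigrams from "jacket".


Word: "jacket" (length 6)
Number of trigrams = 6 - 3 + 1 = 4
  Position 0: "jac"
  Position 1: "ack"
  Position 2: "cke"
  Position 3: "ket"
Trigrams = "jac", "ack", "cke", "ket"


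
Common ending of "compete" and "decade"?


Word 1: "compete"
Word 2: "decade"
Comparing from end:
  Pos -1: 'e' == 'e'
  Pos -2: 't' != 'd' (stop)
LCS = "e" (length 1)


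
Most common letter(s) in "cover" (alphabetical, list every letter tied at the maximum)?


Word: "cover"
Letter counts:
  'c': 1
  'e': 1
  'o': 1
  'r': 1
  'v': 1
Maximum count = 1
Most frequent = 'c', 'e', 'o', 'r', 'v' (1 time each)


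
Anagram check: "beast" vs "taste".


Word 1: "beast" → sorted: abest
Word 2: "taste" → sorted: aestt
Same letters? abest != aestt
Anagram = No


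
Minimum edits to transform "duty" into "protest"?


Word 1: "duty" (length 4)
Word 2: "protest" (length 7)
One optimal edit sequence (insert/delete/substitute each cost 1):
  1. insert 'p'  (+1)
  2. substitute 'd' -> 'r'  (+1)
  3. substitute 'u' -> 'o'  (+1)
  4. keep 't'
  5. insert 'e'  (+1)
  6. insert 's'  (+1)
  7. substitute 'y' -> 't'  (+1)
Total edit operations: 6
Edit distance = 6


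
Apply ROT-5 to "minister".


Word: "minister"
Shift: 5
Each letter → (letter + shift) mod 26:
  'm' (12) + 5 = 17 → 'r'
  'i' (8) + 5 = 13 → 'n'
  'n' (13) + 5 = 18 → 's'
  'i' (8) + 5 = 13 → 'n'
  's' (18) + 5 = 23 → 'x'
  't' (19) + 5 = 24 → 'y'
  'e' (4) + 5 = 9 → 'j'
  'r' (17) + 5 = 22 → 'w'
Result = "rnsnxyjw"


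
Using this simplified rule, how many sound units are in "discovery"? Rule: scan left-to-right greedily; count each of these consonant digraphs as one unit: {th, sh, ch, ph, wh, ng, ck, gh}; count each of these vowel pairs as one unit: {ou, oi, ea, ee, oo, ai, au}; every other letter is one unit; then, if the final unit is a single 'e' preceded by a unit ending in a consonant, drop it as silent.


Word: "discovery" (9 letters)
Left-to-right scan:
  (1) 'd' (letter)
  (2) 'i' (letter)
  (3) 's' (letter)
  (4) 'c' (letter)
  (5) 'o' (letter)
  (6) 'v' (letter)
  (7) 'e' (letter)
  (8) 'r' (letter)
  (9) 'y' (letter)
Units from scan: 9
Sound units = 9 units


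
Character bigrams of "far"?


Word: "far" (length 3)
Number of bigrams = 3 - 2 + 1 = 2
  Position 0: "fa"
  Position 1: "ar"
Bigrams = "fa", "ar"


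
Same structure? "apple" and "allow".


Pattern of "apple": [0, 1, 1, 2, 3]
Pattern of "allow": [0, 1, 1, 2, 3]
Patterns match
Same pattern = Yes


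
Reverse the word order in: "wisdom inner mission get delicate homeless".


Original: "wisdom inner mission get delicate homeless"
Words (1..n): wisdom | inner | mission | get | delicate | homeless
Reversed (n..1): homeless | delicate | get | mission | inner | wisdom
Result = "homeless delicate get mission inner wisdom"


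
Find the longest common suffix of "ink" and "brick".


Word 1: "ink"
Word 2: "brick"
Comparing from end:
  Pos -1: 'k' == 'k'
  Pos -2: 'n' != 'c' (stop)
LCS = "k" (length 1)


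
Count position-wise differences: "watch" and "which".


Comparing character by character (same length = 5):
  Pos 0: 'w' vs 'w' =
  Pos 1: 'a' vs 'h' !=
  Pos 2: 't' vs 'i' !=
  Pos 3: 'c' vs 'c' =
  Pos 4: 'h' vs 'h' =
Hamming distance = 2


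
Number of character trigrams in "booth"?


Word: "booth" (length 5)
Number of 3-grams = length - 3 + 1 = 5 - 3 + 1
= 3


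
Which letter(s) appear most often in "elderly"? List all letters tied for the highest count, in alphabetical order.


Word: "elderly"
Letter counts:
  'd': 1
  'e': 2
  'l': 2
  'r': 1
  'y': 1
Maximum count = 2
Most frequent = 'e', 'l' (2 times each)


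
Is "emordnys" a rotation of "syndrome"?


Word: "syndrome", Candidate: "emordnys"
Method: check if candidate is substring of word+word
"syndromesyndrome" contains "emordnys"? No
Is rotation = No


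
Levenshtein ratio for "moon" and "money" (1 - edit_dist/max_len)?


Word 1: "moon" (length 4)
Word 2: "money" (length 5)
One optimal edit sequence:
  1. keep 'm'
  2. keep 'o'
  3. insert 'n'  (+1)
  4. substitute 'o' -> 'e'  (+1)
  5. substitute 'n' -> 'y'  (+1)
Edit distance = 3
Max length = max(4, 5) = 5
Similarity = 1 - 3/5
= 0.4000


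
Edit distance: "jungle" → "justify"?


Word 1: "jungle" (length 6)
Word 2: "justify" (length 7)
One optimal edit sequence (insert/delete/substitute each cost 1):
  1. keep 'j'
  2. keep 'u'
  3. insert 's'  (+1)
  4. substitute 'n' -> 't'  (+1)
  5. substitute 'g' -> 'i'  (+1)
  6. substitute 'l' -> 'f'  (+1)
  7. substitute 'e' -> 'y'  (+1)
Total edit operations: 5
Edit distance = 5


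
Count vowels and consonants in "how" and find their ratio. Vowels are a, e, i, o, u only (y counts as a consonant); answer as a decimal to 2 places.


Word: "how"
Vowels (a,e,i,o,u): 1
Consonants: 2
Ratio = 1/2
= 0.50


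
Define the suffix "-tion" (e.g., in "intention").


Suffix: -tion
As in: intention -> intend + -tion, with a spelling change
Meaning = act or process


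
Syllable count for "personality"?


Word: "personality"
Syllable breakdown: per-son-al-i-ty
Counting: 5 parts
= 5 syllables


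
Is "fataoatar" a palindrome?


Word: "fataoatar"
Reversed: "rataoataf"
Forward == Backward? fataoatar != rataoataf
Palindrome = No


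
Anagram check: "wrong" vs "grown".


Word 1: "wrong" → sorted: gnorw
Word 2: "grown" → sorted: gnorw
Same letters? gnorw == gnorw
Anagram = Yes


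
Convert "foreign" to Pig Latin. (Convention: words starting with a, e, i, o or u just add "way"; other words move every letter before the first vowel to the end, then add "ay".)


Word: "foreign"
Starts with consonant(s) → move to end, add 'ay'
Consonant cluster: "f"
Pig Latin = "oreignfay"


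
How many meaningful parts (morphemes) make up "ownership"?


Word: "ownership"
Morphemes: own / -er / -ship
Each morpheme carries meaning
= 3 morphemes


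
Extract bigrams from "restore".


Word: "restore" (length 7)
Number of bigrams = 7 - 2 + 1 = 6
  Position 0: "re"
  Position 1: "es"
  Position 2: "st"
  Position 3: "to"
  Position 4: "or"
  Position 5: "re"
Bigrams = "re", "es", "st", "to", "or", "re"


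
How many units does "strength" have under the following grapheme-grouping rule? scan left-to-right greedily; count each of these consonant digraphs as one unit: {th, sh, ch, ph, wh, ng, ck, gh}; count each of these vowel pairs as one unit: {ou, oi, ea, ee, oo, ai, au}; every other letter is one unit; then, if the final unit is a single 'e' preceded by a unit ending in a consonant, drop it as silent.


Word: "strength" (8 letters)
Left-to-right scan:
  [1] 's' (letter)
  [2] 't' (letter)
  [3] 'r' (letter)
  [4] 'e' (letter)
  [5] 'ng' (digraph)
  [6] 'th' (digraph)
Units from scan: 6
Sound units = 6 units


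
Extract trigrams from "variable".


Word: "variable" (length 8)
Number of trigrams = 8 - 3 + 1 = 6
  Position 0: "var"
  Position 1: "ari"
  Position 2: "ria"
  Position 3: "iab"
  Position 4: "abl"
  Position 5: "ble"
Trigrams = "var", "ari", "ria", "iab", "abl", "ble"


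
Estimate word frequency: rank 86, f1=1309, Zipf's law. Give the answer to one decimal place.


Zipf's law: f(r) = f(1) / r
f(1) = 1309
f(86) = 1309 / 86
= 15.2 occurrences


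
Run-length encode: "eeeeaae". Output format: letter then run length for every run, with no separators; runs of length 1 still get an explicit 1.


String: "eeeeaae"
Scanning for consecutive runs:
  'e' x 4
  'a' x 2
  'e' x 1
RLE = "e4a2e1"


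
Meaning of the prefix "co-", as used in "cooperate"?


Prefix: co-
As in: cooperate -> co- + operate
Meaning = together


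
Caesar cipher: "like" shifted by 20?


Word: "like"
Shift: 20
Each letter → (letter + shift) mod 26:
  'l' (11) + 20 = 5 → 'f'
  'i' (8) + 20 = 2 → 'c'
  'k' (10) + 20 = 4 → 'e'
  'e' (4) + 20 = 24 → 'y'
Result = "fcey"


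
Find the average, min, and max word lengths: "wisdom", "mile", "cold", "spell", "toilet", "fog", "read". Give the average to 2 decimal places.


Lengths: "wisdom"=6, "mile"=4, "cold"=4, "spell"=5, "toilet"=6, "fog"=3, "read"=4
Sum = 32, Count = 7
Average = 32/7 = 4.57
= avg=4.57, min=3, max=6


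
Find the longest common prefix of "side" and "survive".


Word 1: "side"
Word 2: "survive"
Comparing from start:
  Pos 0: 's' == 's'
  Pos 1: 'i' != 'u' (stop)
LCP = "s" (length 1)


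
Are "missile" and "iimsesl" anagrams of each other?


Word 1: "missile" → sorted: eiilmss
Word 2: "iimsesl" → sorted: eiilmss
Same letters? eiilmss == eiilmss
Anagram = Yes


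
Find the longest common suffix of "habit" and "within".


Word 1: "habit"
Word 2: "within"
Comparing from end:
  Pos -1: 't' != 'n' (stop)
LCS = "" (length 0)


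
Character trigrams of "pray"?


Word: "pray" (length 4)
Number of trigrams = 4 - 3 + 1 = 2
  Position 0: "pra"
  Position 1: "ray"
Trigrams = "pra", "ray"


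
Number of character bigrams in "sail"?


Word: "sail" (length 4)
Number of 2-grams = length - 2 + 1 = 4 - 2 + 1
= 3


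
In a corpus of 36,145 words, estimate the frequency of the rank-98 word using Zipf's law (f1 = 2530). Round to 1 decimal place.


Zipf's law: f(r) = f(1) / r
f(1) = 2530
f(98) = 2530 / 98
= 25.8 occurrences


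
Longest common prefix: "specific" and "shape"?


Word 1: "specific"
Word 2: "shape"
Comparing from start:
  Pos 0: 's' == 's'
  Pos 1: 'p' != 'h' (stop)
LCP = "s" (length 1)


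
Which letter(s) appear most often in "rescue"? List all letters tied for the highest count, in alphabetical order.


Word: "rescue"
Letter counts:
  'c': 1
  'e': 2
  'r': 1
  's': 1
  'u': 1
Maximum count = 2
Most frequent = 'e' (2 times each)


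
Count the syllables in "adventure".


Word: "adventure"
Syllable breakdown: ad-ven-ture
Counting: 3 parts
= 3 syllables


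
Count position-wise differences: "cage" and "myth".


Comparing character by character (same length = 4):
  Pos 0: 'c' vs 'm' !=
  Pos 1: 'a' vs 'y' !=
  Pos 2: 'g' vs 't' !=
  Pos 3: 'e' vs 'h' !=
Hamming distance = 4


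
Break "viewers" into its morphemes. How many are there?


Word: "viewers"
Morphemes: view | -er | -s
Each morpheme carries meaning
= 3 morphemes


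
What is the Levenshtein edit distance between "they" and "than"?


Word 1: "they" (length 4)
Word 2: "than" (length 4)
One optimal edit sequence (insert/delete/substitute each cost 1):
  1. keep 't'
  2. keep 'h'
  3. substitute 'e' -> 'a'  (+1)
  4. substitute 'y' -> 'n'  (+1)
Total edit operations: 2
Edit distance = 2


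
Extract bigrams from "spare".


Word: "spare" (length 5)
Number of bigrams = 5 - 2 + 1 = 4
  Position 0: "sp"
  Position 1: "pa"
  Position 2: "ar"
  Position 3: "re"
Bigrams = "sp", "pa", "ar", "re"


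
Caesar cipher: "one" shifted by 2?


Word: "one"
Shift: 2
Each letter → (letter + shift) mod 26:
  'o' (14) + 2 = 16 → 'q'
  'n' (13) + 2 = 15 → 'p'
  'e' (4) + 2 = 6 → 'g'
Result = "qpg"


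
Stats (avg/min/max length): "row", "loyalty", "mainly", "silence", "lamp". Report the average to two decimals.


Lengths: "row"=3, "loyalty"=7, "mainly"=6, "silence"=7, "lamp"=4
Sum = 27, Count = 5
Average = 27/5 = 5.40
= avg=5.40, min=3, max=7


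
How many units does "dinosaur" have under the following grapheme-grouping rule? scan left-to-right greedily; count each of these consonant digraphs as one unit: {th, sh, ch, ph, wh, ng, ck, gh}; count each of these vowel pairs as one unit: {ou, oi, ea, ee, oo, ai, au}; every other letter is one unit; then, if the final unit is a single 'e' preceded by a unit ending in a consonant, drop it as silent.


Word: "dinosaur" (8 letters)
Left-to-right scan:
  (1) 'd' (letter)
  (2) 'i' (letter)
  (3) 'n' (letter)
  (4) 'o' (letter)
  (5) 's' (letter)
  (6) 'au' (vowel-pair)
  (7) 'r' (letter)
Units from scan: 7
Sound units = 7 units


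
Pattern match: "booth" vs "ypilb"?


Pattern of "booth": [0, 1, 1, 2, 3]
Pattern of "ypilb": [0, 1, 2, 3, 4]
Patterns do not match
Same pattern = No


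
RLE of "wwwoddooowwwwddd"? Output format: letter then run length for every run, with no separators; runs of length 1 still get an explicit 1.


String: "wwwoddooowwwwddd"
Scanning for consecutive runs:
  'w' x 3
  'o' x 1
  'd' x 2
  'o' x 3
  'w' x 4
  'd' x 3
RLE = "w3o1d2o3w4d3"


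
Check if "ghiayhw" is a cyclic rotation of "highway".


Word: "highway", Candidate: "ghiayhw"
Method: check if candidate is substring of word+word
"highwayhighway" contains "ghiayhw"? No
Is rotation = No


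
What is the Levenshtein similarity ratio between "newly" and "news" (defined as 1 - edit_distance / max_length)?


Word 1: "newly" (length 5)
Word 2: "news" (length 4)
One optimal edit sequence:
  1. keep 'n'
  2. keep 'e'
  3. keep 'w'
  4. delete 'l'  (+1)
  5. substitute 'y' -> 's'  (+1)
Edit distance = 2
Max length = max(5, 4) = 5
Similarity = 1 - 2/5
= 0.6000


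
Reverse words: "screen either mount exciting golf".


Original: "screen either mount exciting golf"
Words (1..n): screen | either | mount | exciting | golf
Reversed (n..1): golf | exciting | mount | either | screen
Result = "golf exciting mount either screen"


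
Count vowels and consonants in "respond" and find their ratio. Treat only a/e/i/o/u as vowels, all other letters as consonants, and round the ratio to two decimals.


Word: "respond"
Vowels (a,e,i,o,u): 2
Consonants: 5
Ratio = 2/5
= 0.40


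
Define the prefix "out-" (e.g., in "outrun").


Prefix: out-
Example: outrun (out- + run)
Meaning = surpass


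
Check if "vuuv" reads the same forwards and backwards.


Word: "vuuv"
Reversed: "vuuv"
Forward == Backward? vuuv == vuuv
Palindrome = Yes


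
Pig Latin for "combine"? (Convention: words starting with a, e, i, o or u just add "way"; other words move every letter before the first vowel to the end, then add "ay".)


Word: "combine"
Starts with consonant(s) → move to end, add 'ay'
Consonant cluster: "c"
Pig Latin = "ombinecay"


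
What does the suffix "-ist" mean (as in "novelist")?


Suffix: -ist
Example: novelist (novel + -ist)
Meaning = one who practices


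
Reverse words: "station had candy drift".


Original: "station had candy drift"
Words (1..n): station | had | candy | drift
Reversed (n..1): drift | candy | had | station
Result = "drift candy had station"


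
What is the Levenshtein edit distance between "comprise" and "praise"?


Word 1: "comprise" (length 8)
Word 2: "praise" (length 6)
One optimal edit sequence (insert/delete/substitute each cost 1):
  1. delete 'c'  (+1)
  2. delete 'o'  (+1)
  3. delete 'm'  (+1)
  4. keep 'p'
  5. keep 'r'
  6. insert 'a'  (+1)
  7. keep 'i'
  8. keep 's'
  9. keep 'e'
Total edit operations: 4
Edit distance = 4


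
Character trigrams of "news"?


Word: "news" (length 4)
Number of trigrams = 4 - 3 + 1 = 2
  Position 0: "new"
  Position 1: "ews"
Trigrams = "new", "ews"


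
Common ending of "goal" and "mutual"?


Word 1: "goal"
Word 2: "mutual"
Comparing from end:
  Pos -1: 'l' == 'l'
  Pos -2: 'a' == 'a'
  Pos -3: 'o' != 'u' (stop)
LCS = "al" (length 2)


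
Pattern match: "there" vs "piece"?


Pattern of "there": [0, 1, 2, 3, 2]
Pattern of "piece": [0, 1, 2, 3, 2]
Patterns match
Same pattern = Yes


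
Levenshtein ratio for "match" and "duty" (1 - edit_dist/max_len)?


Word 1: "match" (length 5)
Word 2: "duty" (length 4)
One optimal edit sequence:
  1. substitute 'm' -> 'd'  (+1)
  2. substitute 'a' -> 'u'  (+1)
  3. keep 't'
  4. delete 'c'  (+1)
  5. substitute 'h' -> 'y'  (+1)
Edit distance = 4
Max length = max(5, 4) = 5
Similarity = 1 - 4/5
= 0.2000


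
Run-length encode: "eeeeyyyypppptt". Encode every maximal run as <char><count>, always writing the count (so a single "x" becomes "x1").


String: "eeeeyyyypppptt"
Scanning for consecutive runs:
  'e' x 4
  'y' x 4
  'p' x 4
  't' x 2
RLE = "e4y4p4t2"


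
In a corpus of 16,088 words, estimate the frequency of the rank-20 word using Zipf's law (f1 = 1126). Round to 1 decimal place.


Zipf's law: f(r) = f(1) / r
f(1) = 1126
f(20) = 1126 / 20
= 56.3 occurrences


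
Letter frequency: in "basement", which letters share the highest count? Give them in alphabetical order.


Word: "basement"
Letter counts:
  'a': 1
  'b': 1
  'e': 2
  'm': 1
  'n': 1
  's': 1
  't': 1
Maximum count = 2
Most frequent = 'e' (2 times each)


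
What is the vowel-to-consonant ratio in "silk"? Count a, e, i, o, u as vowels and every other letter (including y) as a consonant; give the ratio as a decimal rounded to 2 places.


Word: "silk"
Vowels (a,e,i,o,u): 1
Consonants: 3
Ratio = 1/3
= 0.33


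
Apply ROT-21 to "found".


Word: "found"
Shift: 21
Each letter → (letter + shift) mod 26:
  'f' (5) + 21 = 0 → 'a'
  'o' (14) + 21 = 9 → 'j'
  'u' (20) + 21 = 15 → 'p'
  'n' (13) + 21 = 8 → 'i'
  'd' (3) + 21 = 24 → 'y'
Result = "ajpiy"


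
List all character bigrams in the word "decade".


Word: "decade" (length 6)
Number of bigrams = 6 - 2 + 1 = 5
  Position 0: "de"
  Position 1: "ec"
  Position 2: "ca"
  Position 3: "ad"
  Position 4: "de"
Bigrams = "de", "ec", "ca", "ad", "de"


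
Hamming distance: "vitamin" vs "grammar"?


Comparing character by character (same length = 7):
  Pos 0: 'v' vs 'g' !=
  Pos 1: 'i' vs 'r' !=
  Pos 2: 't' vs 'a' !=
  Pos 3: 'a' vs 'm' !=
  Pos 4: 'm' vs 'm' =
  Pos 5: 'i' vs 'a' !=
  Pos 6: 'n' vs 'r' !=
Hamming distance = 6


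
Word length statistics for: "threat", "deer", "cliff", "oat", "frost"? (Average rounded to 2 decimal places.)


Lengths: "threat"=6, "deer"=4, "cliff"=5, "oat"=3, "frost"=5
Sum = 23, Count = 5
Average = 23/5 = 4.60
= avg=4.60, min=3, max=6


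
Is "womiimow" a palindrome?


Word: "womiimow"
Reversed: "womiimow"
Forward == Backward? womiimow == womiimow
Palindrome = Yes


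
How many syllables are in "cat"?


Word: "cat"
Syllable breakdown: cat
Counting: 1 part
= 1 syllable


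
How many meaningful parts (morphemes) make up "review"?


Word: "review"
Morphemes: re- + view
Each morpheme carries meaning
= 2 morphemes


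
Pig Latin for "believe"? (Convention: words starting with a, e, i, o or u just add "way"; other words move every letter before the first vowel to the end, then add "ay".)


Word: "believe"
Starts with consonant(s) → move to end, add 'ay'
Consonant cluster: "b"
Pig Latin = "elievebay"


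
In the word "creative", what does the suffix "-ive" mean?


Suffix: -ive
Example: creative (create + -ive, with a spelling change)
Meaning = tending to


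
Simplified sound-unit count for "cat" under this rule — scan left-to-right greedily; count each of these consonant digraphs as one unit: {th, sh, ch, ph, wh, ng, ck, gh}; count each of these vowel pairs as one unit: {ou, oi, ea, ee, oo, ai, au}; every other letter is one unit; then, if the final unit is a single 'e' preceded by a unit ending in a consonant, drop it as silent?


Word: "cat" (3 letters)
Left-to-right scan:
  [1] 'c' (letter)
  [2] 'a' (letter)
  [3] 't' (letter)
Units from scan: 3
Sound units = 3 units


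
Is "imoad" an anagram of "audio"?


Word 1: "audio" → sorted: adiou
Word 2: "imoad" → sorted: adimo
Same letters? adiou != adimo
Anagram = No


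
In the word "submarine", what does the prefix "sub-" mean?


Prefix: sub-
As in: submarine -> sub- + marine
Meaning = under / below


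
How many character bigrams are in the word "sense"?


Word: "sense" (length 5)
Number of 2-grams = length - 2 + 1 = 5 - 2 + 1
= 4


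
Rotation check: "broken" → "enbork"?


Word: "broken", Candidate: "enbork"
Method: check if candidate is substring of word+word
"brokenbroken" contains "enbork"? No
Is rotation = No


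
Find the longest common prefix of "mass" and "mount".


Word 1: "mass"
Word 2: "mount"
Comparing from start:
  Pos 0: 'm' == 'm'
  Pos 1: 'a' != 'o' (stop)
LCP = "m" (length 1)


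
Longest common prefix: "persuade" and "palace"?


Word 1: "persuade"
Word 2: "palace"
Comparing from start:
  Pos 0: 'p' == 'p'
  Pos 1: 'e' != 'a' (stop)
LCP = "p" (length 1)


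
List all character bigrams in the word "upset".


Word: "upset" (length 5)
Number of bigrams = 5 - 2 + 1 = 4
  Position 0: "up"
  Position 1: "ps"
  Position 2: "se"
  Position 3: "et"
Bigrams = "up", "ps", "se", "et"


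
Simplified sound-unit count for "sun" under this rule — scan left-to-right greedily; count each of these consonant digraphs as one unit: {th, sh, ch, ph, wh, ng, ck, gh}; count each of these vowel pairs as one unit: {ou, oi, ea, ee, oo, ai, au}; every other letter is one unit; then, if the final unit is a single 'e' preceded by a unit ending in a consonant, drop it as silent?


Word: "sun" (3 letters)
Left-to-right scan:
  (1) 's' (letter)
  (2) 'u' (letter)
  (3) 'n' (letter)
Units from scan: 3
Sound units = 3 units


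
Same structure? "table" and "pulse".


Pattern of "table": [0, 1, 2, 3, 4]
Pattern of "pulse": [0, 1, 2, 3, 4]
Patterns match
Same pattern = Yes


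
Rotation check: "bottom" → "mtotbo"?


Word: "bottom", Candidate: "mtotbo"
Method: check if candidate is substring of word+word
"bottombottom" contains "mtotbo"? No
Is rotation = No


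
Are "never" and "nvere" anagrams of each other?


Word 1: "never" → sorted: eenrv
Word 2: "nvere" → sorted: eenrv
Same letters? eenrv == eenrv
Anagram = Yes


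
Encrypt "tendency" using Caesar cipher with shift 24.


Word: "tendency"
Shift: 24
Each letter → (letter + shift) mod 26:
  't' (19) + 24 = 17 → 'r'
  'e' (4) + 24 = 2 → 'c'
  'n' (13) + 24 = 11 → 'l'
  'd' (3) + 24 = 1 → 'b'
  'e' (4) + 24 = 2 → 'c'
  'n' (13) + 24 = 11 → 'l'
  'c' (2) + 24 = 0 → 'a'
  'y' (24) + 24 = 22 → 'w'
Result = "rclbclaw"


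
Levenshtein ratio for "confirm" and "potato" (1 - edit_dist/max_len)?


Word 1: "confirm" (length 7)
Word 2: "potato" (length 6)
One optimal edit sequence:
  1. substitute 'c' -> 'p'  (+1)
  2. keep 'o'
  3. delete 'n'  (+1)
  4. substitute 'f' -> 't'  (+1)
  5. substitute 'i' -> 'a'  (+1)
  6. substitute 'r' -> 't'  (+1)
  7. substitute 'm' -> 'o'  (+1)
Edit distance = 6
Max length = max(7, 6) = 7
Similarity = 1 - 6/7
= 0.1429


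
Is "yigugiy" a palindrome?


Word: "yigugiy"
Reversed: "yigugiy"
Forward == Backward? yigugiy == yigugiy
Palindrome = Yes


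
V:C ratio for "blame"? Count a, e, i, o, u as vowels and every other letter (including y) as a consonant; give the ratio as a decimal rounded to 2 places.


Word: "blame"
Vowels (a,e,i,o,u): 2
Consonants: 3
Ratio = 2/3
= 0.67


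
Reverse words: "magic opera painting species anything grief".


Original: "magic opera painting species anything grief"
Words (1..n): magic | opera | painting | species | anything | grief
Reversed (n..1): grief | anything | species | painting | opera | magic
Result = "grief anything species painting opera magic"


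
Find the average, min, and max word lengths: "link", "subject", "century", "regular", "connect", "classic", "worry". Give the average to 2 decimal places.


Lengths: "link"=4, "subject"=7, "century"=7, "regular"=7, "connect"=7, "classic"=7, "worry"=5
Sum = 44, Count = 7
Average = 44/7 = 6.29
= avg=6.29, min=4, max=7


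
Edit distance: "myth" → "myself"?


Word 1: "myth" (length 4)
Word 2: "myself" (length 6)
One optimal edit sequence (insert/delete/substitute each cost 1):
  1. keep 'm'
  2. keep 'y'
  3. insert 's'  (+1)
  4. insert 'e'  (+1)
  5. substitute 't' -> 'l'  (+1)
  6. substitute 'h' -> 'f'  (+1)
Total edit operations: 4
Edit distance = 4


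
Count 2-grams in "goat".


Word: "goat" (length 4)
Number of 2-grams = length - 2 + 1 = 4 - 2 + 1
= 3


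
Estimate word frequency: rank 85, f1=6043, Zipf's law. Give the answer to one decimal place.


Zipf's law: f(r) = f(1) / r
f(1) = 6043
f(85) = 6043 / 85
= 71.1 occurrences


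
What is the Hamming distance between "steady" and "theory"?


Comparing character by character (same length = 6):
  Pos 0: 's' vs 't' !=
  Pos 1: 't' vs 'h' !=
  Pos 2: 'e' vs 'e' =
  Pos 3: 'a' vs 'o' !=
  Pos 4: 'd' vs 'r' !=
  Pos 5: 'y' vs 'y' =
Hamming distance = 4


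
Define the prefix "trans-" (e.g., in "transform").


Prefix: trans-
Example: transform (trans- + form)
Meaning = across


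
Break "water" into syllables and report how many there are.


Word: "water"
Syllable breakdown: wa / ter
Counting: 2 parts
= 2 syllables


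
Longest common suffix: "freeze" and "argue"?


Word 1: "freeze"
Word 2: "argue"
Comparing from end:
  Pos -1: 'e' == 'e'
  Pos -2: 'z' != 'u' (stop)
LCS = "e" (length 1)


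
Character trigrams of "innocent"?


Word: "innocent" (length 8)
Number of trigrams = 8 - 3 + 1 = 6
  Position 0: "inn"
  Position 1: "nno"
  Position 2: "noc"
  Position 3: "oce"
  Position 4: "cen"
  Position 5: "ent"
Trigrams = "inn", "nno", "noc", "oce", "cen", "ent"


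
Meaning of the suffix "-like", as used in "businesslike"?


Suffix: -like
Example: businesslike (business + -like)
Meaning = resembling


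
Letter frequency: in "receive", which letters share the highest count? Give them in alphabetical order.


Word: "receive"
Letter counts:
  'c': 1
  'e': 3
  'i': 1
  'r': 1
  'v': 1
Maximum count = 3
Most frequent = 'e' (3 times each)


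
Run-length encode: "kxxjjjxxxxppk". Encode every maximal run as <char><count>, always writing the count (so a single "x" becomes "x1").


String: "kxxjjjxxxxppk"
Scanning for consecutive runs:
  'k' x 1
  'x' x 2
  'j' x 3
  'x' x 4
  'p' x 2
  'k' x 1
RLE = "k1x2j3x4p2k1"


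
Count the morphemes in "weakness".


Word: "weakness"
Morphemes: weak + -ness
Each morpheme carries meaning
= 2 morphemes


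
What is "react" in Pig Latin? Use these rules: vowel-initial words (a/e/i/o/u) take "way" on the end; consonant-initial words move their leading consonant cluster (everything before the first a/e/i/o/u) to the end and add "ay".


Word: "react"
Starts with consonant(s) → move to end, add 'ay'
Consonant cluster: "r"
Pig Latin = "eactray"


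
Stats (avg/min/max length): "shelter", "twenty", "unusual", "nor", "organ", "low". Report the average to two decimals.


Lengths: "shelter"=7, "twenty"=6, "unusual"=7, "nor"=3, "organ"=5, "low"=3
Sum = 31, Count = 6
Average = 31/6 = 5.17
= avg=5.17, min=3, max=7


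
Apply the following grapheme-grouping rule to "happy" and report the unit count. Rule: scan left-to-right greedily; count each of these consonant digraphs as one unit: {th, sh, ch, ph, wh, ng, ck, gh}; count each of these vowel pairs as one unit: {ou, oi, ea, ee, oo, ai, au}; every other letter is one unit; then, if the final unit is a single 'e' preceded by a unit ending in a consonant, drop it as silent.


Word: "happy" (5 letters)
Left-to-right scan:
  [1] 'h' (letter)
  [2] 'a' (letter)
  [3] 'p' (letter)
  [4] 'p' (letter)
  [5] 'y' (letter)
Units from scan: 5
Sound units = 5 units


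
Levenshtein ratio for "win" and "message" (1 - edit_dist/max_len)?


Word 1: "win" (length 3)
Word 2: "message" (length 7)
One optimal edit sequence:
  1. insert 'm'  (+1)
  2. insert 'e'  (+1)
  3. insert 's'  (+1)
  4. insert 's'  (+1)
  5. substitute 'w' -> 'a'  (+1)
  6. substitute 'i' -> 'g'  (+1)
  7. substitute 'n' -> 'e'  (+1)
Edit distance = 7
Max length = max(3, 7) = 7
Similarity = 1 - 7/7
= 0.0000


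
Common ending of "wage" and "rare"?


Word 1: "wage"
Word 2: "rare"
Comparing from end:
  Pos -1: 'e' == 'e'
  Pos -2: 'g' != 'r' (stop)
LCS = "e" (length 1)


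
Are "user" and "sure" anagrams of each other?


Word 1: "user" → sorted: ersu
Word 2: "sure" → sorted: ersu
Same letters? ersu == ersu
Anagram = Yes


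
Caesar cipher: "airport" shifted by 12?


Word: "airport"
Shift: 12
Each letter → (letter + shift) mod 26:
  'a' (0) + 12 = 12 → 'm'
  'i' (8) + 12 = 20 → 'u'
  'r' (17) + 12 = 3 → 'd'
  'p' (15) + 12 = 1 → 'b'
  'o' (14) + 12 = 0 → 'a'
  'r' (17) + 12 = 3 → 'd'
  't' (19) + 12 = 5 → 'f'
Result = "mudbadf"


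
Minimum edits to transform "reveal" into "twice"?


Word 1: "reveal" (length 6)
Word 2: "twice" (length 5)
One optimal edit sequence (insert/delete/substitute each cost 1):
  1. delete 'r'  (+1)
  2. substitute 'e' -> 't'  (+1)
  3. substitute 'v' -> 'w'  (+1)
  4. substitute 'e' -> 'i'  (+1)
  5. substitute 'a' -> 'c'  (+1)
  6. substitute 'l' -> 'e'  (+1)
Total edit operations: 6
Edit distance = 6


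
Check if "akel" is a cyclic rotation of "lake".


Word: "lake", Candidate: "akel"
Method: check if candidate is substring of word+word
"lakelake" contains "akel"? Yes
Is rotation = Yes


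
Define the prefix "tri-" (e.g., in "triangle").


Prefix: tri-
As in: triangle -> tri- + angle
Meaning = three


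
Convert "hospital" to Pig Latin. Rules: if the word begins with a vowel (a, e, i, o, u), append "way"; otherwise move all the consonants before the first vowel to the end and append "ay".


Word: "hospital"
Starts with consonant(s) → move to end, add 'ay'
Consonant cluster: "h"
Pig Latin = "ospitalhay"


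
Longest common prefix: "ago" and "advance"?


Word 1: "ago"
Word 2: "advance"
Comparing from start:
  Pos 0: 'a' == 'a'
  Pos 1: 'g' != 'd' (stop)
LCP = "a" (length 1)


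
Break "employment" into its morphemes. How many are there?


Word: "employment"
Morphemes: employ | -ment
Each morpheme carries meaning
= 2 morphemes


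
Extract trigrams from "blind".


Word: "blind" (length 5)
Number of trigrams = 5 - 3 + 1 = 3
  Position 0: "bli"
  Position 1: "lin"
  Position 2: "ind"
Trigrams = "bli", "lin", "ind"


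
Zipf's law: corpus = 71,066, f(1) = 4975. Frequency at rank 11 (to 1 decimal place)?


Zipf's law: f(r) = f(1) / r
f(1) = 4975
f(11) = 4975 / 11
= 452.3 occurrences


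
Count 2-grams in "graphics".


Word: "graphics" (length 8)
Number of 2-grams = length - 2 + 1 = 8 - 2 + 1
= 7


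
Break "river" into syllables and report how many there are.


Word: "river"
Syllable breakdown: riv / er
Counting: 2 parts
= 2 syllables


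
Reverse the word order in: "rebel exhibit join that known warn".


Original: "rebel exhibit join that known warn"
Words (1..n): rebel | exhibit | join | that | known | warn
Reversed (n..1): warn | known | that | join | exhibit | rebel
Result = "warn known that join exhibit rebel"


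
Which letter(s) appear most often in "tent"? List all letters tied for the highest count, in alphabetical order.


Word: "tent"
Letter counts:
  'e': 1
  'n': 1
  't': 2
Maximum count = 2
Most frequent = 't' (2 times each)


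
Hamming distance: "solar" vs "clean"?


Comparing character by character (same length = 5):
  Pos 0: 's' vs 'c' !=
  Pos 1: 'o' vs 'l' !=
  Pos 2: 'l' vs 'e' !=
  Pos 3: 'a' vs 'a' =
  Pos 4: 'r' vs 'n' !=
Hamming distance = 4


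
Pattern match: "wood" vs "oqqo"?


Pattern of "wood": [0, 1, 1, 2]
Pattern of "oqqo": [0, 1, 1, 0]
Patterns do not match
Same pattern = No


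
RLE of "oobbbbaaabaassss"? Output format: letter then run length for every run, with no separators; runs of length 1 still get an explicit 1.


String: "oobbbbaaabaassss"
Scanning for consecutive runs:
  'o' x 2
  'b' x 4
  'a' x 3
  'b' x 1
  'a' x 2
  's' x 4
RLE = "o2b4a3b1a2s4"


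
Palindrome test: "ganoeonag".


Word: "ganoeonag"
Reversed: "ganoeonag"
Forward == Backward? ganoeonag == ganoeonag
Palindrome = Yes


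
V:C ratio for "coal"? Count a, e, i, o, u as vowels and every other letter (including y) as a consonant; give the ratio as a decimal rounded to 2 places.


Word: "coal"
Vowels (a,e,i,o,u): 2
Consonants: 2
Ratio = 2/2
= 1.00


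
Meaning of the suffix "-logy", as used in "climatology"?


Suffix: -logy
Example: climatology = climate + -logy, with a spelling change
Meaning = study of


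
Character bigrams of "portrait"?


Word: "portrait" (length 8)
Number of bigrams = 8 - 2 + 1 = 7
  Position 0: "po"
  Position 1: "or"
  Position 2: "rt"
  Position 3: "tr"
  Position 4: "ra"
  Position 5: "ai"
  Position 6: "it"
Bigrams = "po", "or", "rt", "tr", "ra", "ai", "it"


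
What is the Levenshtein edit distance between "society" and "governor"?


Word 1: "society" (length 7)
Word 2: "governor" (length 8)
One optimal edit sequence (insert/delete/substitute each cost 1):
  1. substitute 's' -> 'g'  (+1)
  2. keep 'o'
  3. insert 'v'  (+1)
  4. substitute 'c' -> 'e'  (+1)
  5. substitute 'i' -> 'r'  (+1)
  6. substitute 'e' -> 'n'  (+1)
  7. substitute 't' -> 'o'  (+1)
  8. substitute 'y' -> 'r'  (+1)
Total edit operations: 7
Edit distance = 7


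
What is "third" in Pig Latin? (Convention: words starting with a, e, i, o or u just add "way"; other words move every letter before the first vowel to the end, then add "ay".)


Word: "third"
Starts with consonant(s) → move to end, add 'ay'
Consonant cluster: "th"
Pig Latin = "irdthay"


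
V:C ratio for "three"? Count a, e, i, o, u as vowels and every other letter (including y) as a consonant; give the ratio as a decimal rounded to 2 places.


Word: "three"
Vowels (a,e,i,o,u): 2
Consonants: 3
Ratio = 2/3
= 0.67


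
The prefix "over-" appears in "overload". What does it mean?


Prefix: over-
As in: overload -> over- + load
Meaning = excessive


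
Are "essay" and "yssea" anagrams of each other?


Word 1: "essay" → sorted: aessy
Word 2: "yssea" → sorted: aessy
Same letters? aessy == aessy
Anagram = Yes


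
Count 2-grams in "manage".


Word: "manage" (length 6)
Number of 2-grams = length - 2 + 1 = 6 - 2 + 1
= 5


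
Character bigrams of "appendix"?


Word: "appendix" (length 8)
Number of bigrams = 8 - 2 + 1 = 7
  Position 0: "ap"
  Position 1: "pp"
  Position 2: "pe"
  Position 3: "en"
  Position 4: "nd"
  Position 5: "di"
  Position 6: "ix"
Bigrams = "ap", "pp", "pe", "en", "nd", "di", "ix"


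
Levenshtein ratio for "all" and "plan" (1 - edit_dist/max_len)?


Word 1: "all" (length 3)
Word 2: "plan" (length 4)
One optimal edit sequence:
  1. substitute 'a' -> 'p'  (+1)
  2. keep 'l'
  3. insert 'a'  (+1)
  4. substitute 'l' -> 'n'  (+1)
Edit distance = 3
Max length = max(3, 4) = 4
Similarity = 1 - 3/4
= 0.2500


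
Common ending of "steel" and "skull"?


Word 1: "steel"
Word 2: "skull"
Comparing from end:
  Pos -1: 'l' == 'l'
  Pos -2: 'e' != 'l' (stop)
LCS = "l" (length 1)


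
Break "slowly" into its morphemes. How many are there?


Word: "slowly"
Morphemes: slow / -ly
Each morpheme carries meaning
= 2 morphemes


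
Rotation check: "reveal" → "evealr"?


Word: "reveal", Candidate: "evealr"
Method: check if candidate is substring of word+word
"revealreveal" contains "evealr"? Yes
Is rotation = Yes


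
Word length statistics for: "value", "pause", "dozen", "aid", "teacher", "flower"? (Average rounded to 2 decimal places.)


Lengths: "value"=5, "pause"=5, "dozen"=5, "aid"=3, "teacher"=7, "flower"=6
Sum = 31, Count = 6
Average = 31/6 = 5.17
= avg=5.17, min=3, max=7


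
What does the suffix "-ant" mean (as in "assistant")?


Suffix: -ant
As in: assistant -> assist + -ant
Meaning = one who / that which


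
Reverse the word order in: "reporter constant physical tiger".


Original: "reporter constant physical tiger"
Words (1..n): reporter | constant | physical | tiger
Reversed (n..1): tiger | physical | constant | reporter
Result = "tiger physical constant reporter"


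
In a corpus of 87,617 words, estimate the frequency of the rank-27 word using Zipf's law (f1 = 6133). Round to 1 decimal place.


Zipf's law: f(r) = f(1) / r
f(1) = 6133
f(27) = 6133 / 27
= 227.1 occurrences


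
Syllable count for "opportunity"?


Word: "opportunity"
Syllable breakdown: op · por · tu · ni · ty
Counting: 5 parts
= 5 syllables


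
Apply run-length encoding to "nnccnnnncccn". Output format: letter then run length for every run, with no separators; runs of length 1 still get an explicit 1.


String: "nnccnnnncccn"
Scanning for consecutive runs:
  'n' x 2
  'c' x 2
  'n' x 4
  'c' x 3
  'n' x 1
RLE = "n2c2n4c3n1"


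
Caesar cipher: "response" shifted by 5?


Word: "response"
Shift: 5
Each letter → (letter + shift) mod 26:
  'r' (17) + 5 = 22 → 'w'
  'e' (4) + 5 = 9 → 'j'
  's' (18) + 5 = 23 → 'x'
  'p' (15) + 5 = 20 → 'u'
  'o' (14) + 5 = 19 → 't'
  'n' (13) + 5 = 18 → 's'
  's' (18) + 5 = 23 → 'x'
  'e' (4) + 5 = 9 → 'j'
Result = "wjxutsxj"


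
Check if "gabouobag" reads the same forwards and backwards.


Word: "gabouobag"
Reversed: "gabouobag"
Forward == Backward? gabouobag == gabouobag
Palindrome = Yes


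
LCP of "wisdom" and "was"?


Word 1: "wisdom"
Word 2: "was"
Comparing from start:
  Pos 0: 'w' == 'w'
  Pos 1: 'i' != 'a' (stop)
LCP = "w" (length 1)


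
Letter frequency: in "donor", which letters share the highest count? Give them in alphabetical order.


Word: "donor"
Letter counts:
  'd': 1
  'n': 1
  'o': 2
  'r': 1
Maximum count = 2
Most frequent = 'o' (2 times each)


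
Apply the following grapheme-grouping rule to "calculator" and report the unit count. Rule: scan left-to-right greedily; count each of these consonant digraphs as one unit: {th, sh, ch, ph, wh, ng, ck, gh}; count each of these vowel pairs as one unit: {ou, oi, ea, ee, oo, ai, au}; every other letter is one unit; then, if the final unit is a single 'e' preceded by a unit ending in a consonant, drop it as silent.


Word: "calculator" (10 letters)
Left-to-right scan:
  [1] 'c' (letter)
  [2] 'a' (letter)
  [3] 'l' (letter)
  [4] 'c' (letter)
  [5] 'u' (letter)
  [6] 'l' (letter)
  [7] 'a' (letter)
  [8] 't' (letter)
  [9] 'o' (letter)
  [10] 'r' (letter)
Units from scan: 10
Sound units = 10 units
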